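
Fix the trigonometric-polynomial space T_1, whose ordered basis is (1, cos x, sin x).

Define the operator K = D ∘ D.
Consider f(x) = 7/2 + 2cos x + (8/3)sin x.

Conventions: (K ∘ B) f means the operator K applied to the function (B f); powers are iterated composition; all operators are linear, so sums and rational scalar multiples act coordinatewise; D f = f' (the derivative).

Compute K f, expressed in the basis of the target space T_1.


D f = (8/3)cos x - 2sin x
D D f = -2cos x - (8/3)sin x

g(x) = -2cos x - (8/3)sin x


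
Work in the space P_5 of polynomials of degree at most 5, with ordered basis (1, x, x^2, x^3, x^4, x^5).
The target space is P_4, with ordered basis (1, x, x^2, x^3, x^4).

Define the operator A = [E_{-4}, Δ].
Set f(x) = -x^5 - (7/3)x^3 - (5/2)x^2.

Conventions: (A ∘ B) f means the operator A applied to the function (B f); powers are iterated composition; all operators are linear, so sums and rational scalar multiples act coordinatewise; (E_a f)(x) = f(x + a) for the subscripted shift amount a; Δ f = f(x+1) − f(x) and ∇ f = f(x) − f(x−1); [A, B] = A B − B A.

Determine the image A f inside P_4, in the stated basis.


g(x) = 0

Δ f = -5x^4 - 10x^3 - 17x^2 - 17x - 35/6
E_{-4} Δ f = -5x^4 + 70x^3 - 377x^2 + 919x - 5099/6
E_{-4} f = -x^5 + 20x^4 - (487/3)x^3 + (1331/2)x^2 - 1372x + 3400/3
Δ E_{-4} f = -5x^4 + 70x^3 - 377x^2 + 919x - 5099/6
[E_{-4}, Δ] f = 0


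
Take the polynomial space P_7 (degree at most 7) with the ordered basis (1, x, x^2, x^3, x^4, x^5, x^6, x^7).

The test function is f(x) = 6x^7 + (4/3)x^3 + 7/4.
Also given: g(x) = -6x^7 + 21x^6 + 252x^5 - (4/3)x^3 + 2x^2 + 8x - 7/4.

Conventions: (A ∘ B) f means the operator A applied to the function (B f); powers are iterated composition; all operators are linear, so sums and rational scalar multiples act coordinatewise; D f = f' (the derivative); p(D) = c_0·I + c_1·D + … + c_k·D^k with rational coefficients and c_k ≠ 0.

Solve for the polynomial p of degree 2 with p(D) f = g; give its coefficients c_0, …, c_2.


c_0 = -1, c_1 = 1/2, c_2 = 1

D^0 f = 6x^7 + (4/3)x^3 + 7/4
D^1 f = 42x^6 + 4x^2
D^2 f = 252x^5 + 8x
matching coefficients of g against c_0 f + c_1 Df + … from the top degree down determines the c_i
solution: c_0 = -1, c_1 = 1/2, c_2 = 1


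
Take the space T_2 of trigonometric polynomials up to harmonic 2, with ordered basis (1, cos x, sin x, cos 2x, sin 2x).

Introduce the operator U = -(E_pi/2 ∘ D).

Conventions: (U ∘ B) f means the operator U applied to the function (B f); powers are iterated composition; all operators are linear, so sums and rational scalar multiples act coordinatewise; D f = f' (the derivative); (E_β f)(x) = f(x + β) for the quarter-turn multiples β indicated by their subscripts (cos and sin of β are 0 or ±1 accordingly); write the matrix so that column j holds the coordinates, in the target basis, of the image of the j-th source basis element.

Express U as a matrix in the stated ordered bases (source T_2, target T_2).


image of 1: 0
image of cos x: cos x
image of sin x: sin x
image of cos 2x: -2sin 2x
image of sin 2x: 2cos 2x
each image's coordinates form column j of the matrix

the matrix is [[0, 0, 0, 0, 0]; [0, 1, 0, 0, 0]; [0, 0, 1, 0, 0]; [0, 0, 0, 0, 2]; [0, 0, 0, -2, 0]] (rows listed top to bottom)


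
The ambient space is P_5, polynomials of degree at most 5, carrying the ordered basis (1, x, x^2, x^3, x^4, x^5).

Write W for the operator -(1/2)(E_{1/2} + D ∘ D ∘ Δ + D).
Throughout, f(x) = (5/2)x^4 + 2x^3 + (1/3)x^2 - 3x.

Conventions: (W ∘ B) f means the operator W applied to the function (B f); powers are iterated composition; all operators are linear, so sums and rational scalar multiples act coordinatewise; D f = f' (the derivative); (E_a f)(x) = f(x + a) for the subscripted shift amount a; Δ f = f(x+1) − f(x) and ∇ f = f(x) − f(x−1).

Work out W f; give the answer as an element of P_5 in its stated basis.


the result is g(x) = -(5/4)x^4 - (17/2)x^3 - (157/24)x^2 - (243/8)x - 3647/192

E_{1/2} f = (5/2)x^4 + 7x^3 + (85/12)x^2 + (1/12)x - 97/96
Δ f = 10x^3 + 21x^2 + (50/3)x + 11/6
D Δ f = 30x^2 + 42x + 50/3
D D Δ f = 60x + 42
D f = 10x^3 + 6x^2 + (2/3)x - 3
(E_{1/2} + D ∘ D ∘ Δ + D) f = (5/2)x^4 + 17x^3 + (157/12)x^2 + (243/4)x + 3647/96
(-(1/2)(E_{1/2} + D ∘ D ∘ Δ + D)) f = -(5/4)x^4 - (17/2)x^3 - (157/24)x^2 - (243/8)x - 3647/192


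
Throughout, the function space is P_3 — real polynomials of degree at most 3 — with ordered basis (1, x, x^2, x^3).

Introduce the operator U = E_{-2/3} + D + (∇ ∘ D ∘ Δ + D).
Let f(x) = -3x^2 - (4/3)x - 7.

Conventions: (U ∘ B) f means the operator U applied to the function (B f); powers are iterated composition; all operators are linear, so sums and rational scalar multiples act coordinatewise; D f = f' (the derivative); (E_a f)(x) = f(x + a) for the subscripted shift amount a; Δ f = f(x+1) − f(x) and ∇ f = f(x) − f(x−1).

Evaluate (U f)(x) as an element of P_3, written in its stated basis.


g(x) = -3x^2 - (28/3)x - 91/9

E_{-2/3} f = -3x^2 + (8/3)x - 67/9
D f = -6x - 4/3
Δ f = -6x - 13/3
D Δ f = -6
∇ D Δ f = 0
D f = -6x - 4/3
(∇ ∘ D ∘ Δ + D) f = -6x - 4/3
(E_{-2/3} + D + (∇ ∘ D ∘ Δ + D)) f = -3x^2 - (28/3)x - 91/9


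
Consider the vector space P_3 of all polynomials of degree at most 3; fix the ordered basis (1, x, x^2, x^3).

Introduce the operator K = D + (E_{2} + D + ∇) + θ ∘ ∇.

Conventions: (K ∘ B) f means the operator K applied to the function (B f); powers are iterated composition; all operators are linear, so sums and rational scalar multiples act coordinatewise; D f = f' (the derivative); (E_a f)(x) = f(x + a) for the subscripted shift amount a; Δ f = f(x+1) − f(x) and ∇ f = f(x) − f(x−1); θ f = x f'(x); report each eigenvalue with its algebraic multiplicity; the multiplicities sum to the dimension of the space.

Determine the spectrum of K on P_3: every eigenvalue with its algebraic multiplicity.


image of 1: 1
image of x: x + 5
image of x^2: x^2 + 12x + 3
image of x^3: x^3 + 21x^2 + 6x + 9
the matrix is upper triangular; its diagonal is (1, 1, 1, 1)
for a triangular matrix the eigenvalues are the diagonal entries, with algebraic multiplicity their repetition count

λ = 1 (multiplicity 4)


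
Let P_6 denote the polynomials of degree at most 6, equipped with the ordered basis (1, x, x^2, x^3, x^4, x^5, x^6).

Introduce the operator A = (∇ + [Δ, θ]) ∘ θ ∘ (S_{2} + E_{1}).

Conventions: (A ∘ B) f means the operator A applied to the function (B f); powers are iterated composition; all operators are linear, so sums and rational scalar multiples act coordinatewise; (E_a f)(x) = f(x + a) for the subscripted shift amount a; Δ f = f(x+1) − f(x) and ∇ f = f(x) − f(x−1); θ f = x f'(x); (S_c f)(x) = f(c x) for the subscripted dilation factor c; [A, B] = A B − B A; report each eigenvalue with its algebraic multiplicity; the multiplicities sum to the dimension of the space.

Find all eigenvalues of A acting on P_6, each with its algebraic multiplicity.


λ = 0 (multiplicity 7)

image of 1: 0
image of x: 6
image of x^2: 40x + 14
image of x^3: 162x^2 + 105x + 120
image of x^4: 544x^3 + 480x^2 + 1172x + 272
image of x^5: 1650x^4 + 1810x^3 + 6900x^2 + 2965x + 1200
image of x^6: 4680x^5 + 6150x^4 + 31980x^3 + 19470x^2 + 15750x + 2592
the matrix is upper triangular; its diagonal is (0, 0, 0, 0, 0, 0, 0)
for a triangular matrix the eigenvalues are the diagonal entries, with algebraic multiplicity their repetition count


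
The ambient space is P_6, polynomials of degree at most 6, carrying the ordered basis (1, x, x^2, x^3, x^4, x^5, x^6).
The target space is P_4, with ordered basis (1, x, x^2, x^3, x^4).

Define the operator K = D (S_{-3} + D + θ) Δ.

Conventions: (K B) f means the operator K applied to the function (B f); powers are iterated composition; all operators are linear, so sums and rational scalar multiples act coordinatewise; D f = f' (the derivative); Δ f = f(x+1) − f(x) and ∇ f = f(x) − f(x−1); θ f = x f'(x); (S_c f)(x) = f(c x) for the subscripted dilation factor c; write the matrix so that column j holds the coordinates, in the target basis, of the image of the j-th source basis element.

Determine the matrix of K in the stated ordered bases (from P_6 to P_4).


image of 1: 0
image of x: 0
image of x^2: -4
image of x^3: 66x
image of x^4: -288x^2 + 156x + 4
image of x^5: 1700x^3 - 660x^2 + 280x + 10
image of x^6: -7140x^4 + 5220x^3 - 1260x^2 + 450x + 18
each image's coordinates form column j of the matrix

the matrix is [[0, 0, -4, 0, 4, 10, 18]; [0, 0, 0, 66, 156, 280, 450]; [0, 0, 0, 0, -288, -660, -1260]; [0, 0, 0, 0, 0, 1700, 5220]; [0, 0, 0, 0, 0, 0, -7140]] (rows listed top to bottom)


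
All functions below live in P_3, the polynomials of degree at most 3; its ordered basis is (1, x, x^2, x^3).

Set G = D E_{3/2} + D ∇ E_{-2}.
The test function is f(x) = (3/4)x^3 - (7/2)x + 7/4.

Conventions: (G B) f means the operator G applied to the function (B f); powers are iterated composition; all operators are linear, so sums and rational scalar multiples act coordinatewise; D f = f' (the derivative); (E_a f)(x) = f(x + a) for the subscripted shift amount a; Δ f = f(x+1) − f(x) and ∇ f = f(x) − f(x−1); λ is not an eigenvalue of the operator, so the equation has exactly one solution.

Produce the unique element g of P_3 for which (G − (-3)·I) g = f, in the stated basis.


write g with unknown coordinates in the stated basis and equate coefficients in (G − (-3)·I) g = f
solving from the highest basis element down gives g = (1/4)x^3 - (1/4)x^2 - (9/4)x + 39/16
check: G g = (3/4)x^2 + (13/4)x - 89/16
so G g − (-3)·g = (3/4)x^3 - (7/2)x + 7/4 = f ✓

the result is g(x) = (1/4)x^3 - (1/4)x^2 - (9/4)x + 39/16


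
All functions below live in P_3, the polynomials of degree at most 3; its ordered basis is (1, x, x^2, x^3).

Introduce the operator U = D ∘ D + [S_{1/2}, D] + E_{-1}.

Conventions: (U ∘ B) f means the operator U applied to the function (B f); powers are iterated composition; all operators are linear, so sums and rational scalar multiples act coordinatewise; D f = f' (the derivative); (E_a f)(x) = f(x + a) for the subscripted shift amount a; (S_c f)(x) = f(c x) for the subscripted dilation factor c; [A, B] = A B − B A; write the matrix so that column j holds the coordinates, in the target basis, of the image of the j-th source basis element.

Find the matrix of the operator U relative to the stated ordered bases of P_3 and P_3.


image of 1: 1
image of x: x - 1/2
image of x^2: x^2 - (3/2)x + 3
image of x^3: x^3 - (21/8)x^2 + 9x - 1
each image's coordinates form column j of the matrix

the matrix is [[1, -1/2, 3, -1]; [0, 1, -3/2, 9]; [0, 0, 1, -21/8]; [0, 0, 0, 1]] (rows listed top to bottom)


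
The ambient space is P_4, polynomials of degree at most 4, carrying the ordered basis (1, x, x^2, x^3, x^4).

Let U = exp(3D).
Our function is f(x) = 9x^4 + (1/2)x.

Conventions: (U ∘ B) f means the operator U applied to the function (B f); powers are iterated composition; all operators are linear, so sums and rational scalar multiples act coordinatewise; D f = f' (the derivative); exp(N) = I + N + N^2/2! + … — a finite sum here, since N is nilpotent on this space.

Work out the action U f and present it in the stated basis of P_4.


the image equals g(x) = 9x^4 + 108x^3 + 486x^2 + (1945/2)x + 1461/2

order-1 term: 108x^3 + 3/2
order-2 term: 486x^2
order-3 term: 972x
order-4 term: 729
the series for exp(3D) f terminates at order 4
exp(3D) f = 9x^4 + 108x^3 + 486x^2 + (1945/2)x + 1461/2


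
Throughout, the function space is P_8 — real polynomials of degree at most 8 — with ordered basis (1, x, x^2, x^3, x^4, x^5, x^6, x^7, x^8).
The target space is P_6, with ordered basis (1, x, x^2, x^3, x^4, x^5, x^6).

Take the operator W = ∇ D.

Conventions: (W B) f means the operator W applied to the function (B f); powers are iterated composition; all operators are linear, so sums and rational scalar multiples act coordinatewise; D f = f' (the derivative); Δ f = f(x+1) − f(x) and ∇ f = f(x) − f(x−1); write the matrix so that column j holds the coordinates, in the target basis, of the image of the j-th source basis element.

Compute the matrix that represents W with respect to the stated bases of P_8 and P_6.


image of 1: 0
image of x: 0
image of x^2: 2
image of x^3: 6x - 3
image of x^4: 12x^2 - 12x + 4
image of x^5: 20x^3 - 30x^2 + 20x - 5
image of x^6: 30x^4 - 60x^3 + 60x^2 - 30x + 6
image of x^7: 42x^5 - 105x^4 + 140x^3 - 105x^2 + 42x - 7
image of x^8: 56x^6 - 168x^5 + 280x^4 - 280x^3 + 168x^2 - 56x + 8
each image's coordinates form column j of the matrix

the matrix is [[0, 0, 2, -3, 4, -5, 6, -7, 8]; [0, 0, 0, 6, -12, 20, -30, 42, -56]; [0, 0, 0, 0, 12, -30, 60, -105, 168]; [0, 0, 0, 0, 0, 20, -60, 140, -280]; [0, 0, 0, 0, 0, 0, 30, -105, 280]; [0, 0, 0, 0, 0, 0, 0, 42, -168]; [0, 0, 0, 0, 0, 0, 0, 0, 56]] (rows listed top to bottom)


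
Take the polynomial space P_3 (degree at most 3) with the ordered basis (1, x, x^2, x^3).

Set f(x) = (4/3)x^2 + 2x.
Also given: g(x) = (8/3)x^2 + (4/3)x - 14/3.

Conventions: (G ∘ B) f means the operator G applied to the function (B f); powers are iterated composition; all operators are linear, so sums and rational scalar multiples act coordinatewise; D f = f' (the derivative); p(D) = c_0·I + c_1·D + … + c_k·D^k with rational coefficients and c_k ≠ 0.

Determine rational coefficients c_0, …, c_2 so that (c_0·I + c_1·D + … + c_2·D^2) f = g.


p(D) = 2·I − D − D^2, i.e. c_0 = 2, c_1 = -1, c_2 = -1

D^0 f = (4/3)x^2 + 2x
D^1 f = (8/3)x + 2
D^2 f = 8/3
matching coefficients of g against c_0 f + c_1 Df + … from the top degree down determines the c_i
solution: c_0 = 2, c_1 = -1, c_2 = -1


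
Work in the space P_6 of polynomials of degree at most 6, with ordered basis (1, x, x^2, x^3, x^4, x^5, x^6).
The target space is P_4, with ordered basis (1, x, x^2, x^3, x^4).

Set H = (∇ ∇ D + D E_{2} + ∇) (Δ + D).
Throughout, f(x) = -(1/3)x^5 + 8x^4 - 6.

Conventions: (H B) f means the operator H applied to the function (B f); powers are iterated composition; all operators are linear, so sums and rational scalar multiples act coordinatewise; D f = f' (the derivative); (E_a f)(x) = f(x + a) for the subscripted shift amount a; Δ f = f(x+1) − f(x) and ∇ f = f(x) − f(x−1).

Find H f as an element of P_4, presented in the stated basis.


Δ f = -(5/3)x^4 + (86/3)x^3 + (134/3)x^2 + (91/3)x + 23/3
D f = -(5/3)x^4 + 32x^3
(Δ + D) f = -(10/3)x^4 + (182/3)x^3 + (134/3)x^2 + (91/3)x + 23/3
D (Δ + D) f = -(40/3)x^3 + 182x^2 + (268/3)x + 91/3
∇ D (Δ + D) f = -40x^2 + 404x - 106
∇ ∇ D (Δ + D) f = -80x + 444
E_{2} (Δ + D) f = -(10/3)x^4 + 34x^3 + (986/3)x^2 + (2491/3)x + 679
D E_{2} (Δ + D) f = -(40/3)x^3 + 102x^2 + (1972/3)x + 2491/3
∇ (Δ + D) f = -(40/3)x^3 + 202x^2 - 106x + 149/3
(∇ ∇ D + D E_{2} + ∇) (Δ + D) f = -(80/3)x^3 + 304x^2 + (1414/3)x + 1324

the result is g(x) = -(80/3)x^3 + 304x^2 + (1414/3)x + 1324


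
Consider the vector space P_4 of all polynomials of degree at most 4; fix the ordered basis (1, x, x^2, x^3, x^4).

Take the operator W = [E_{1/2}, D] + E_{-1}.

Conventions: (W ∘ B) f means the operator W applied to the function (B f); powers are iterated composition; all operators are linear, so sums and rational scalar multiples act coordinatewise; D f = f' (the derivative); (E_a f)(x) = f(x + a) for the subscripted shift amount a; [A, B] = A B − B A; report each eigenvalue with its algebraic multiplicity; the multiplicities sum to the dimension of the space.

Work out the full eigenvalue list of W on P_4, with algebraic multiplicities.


image of 1: 1
image of x: x - 1
image of x^2: x^2 - 2x + 1
image of x^3: x^3 - 3x^2 + 3x - 1
image of x^4: x^4 - 4x^3 + 6x^2 - 4x + 1
the matrix is upper triangular; its diagonal is (1, 1, 1, 1, 1)
for a triangular matrix the eigenvalues are the diagonal entries, with algebraic multiplicity their repetition count

λ = 1 (multiplicity 5)


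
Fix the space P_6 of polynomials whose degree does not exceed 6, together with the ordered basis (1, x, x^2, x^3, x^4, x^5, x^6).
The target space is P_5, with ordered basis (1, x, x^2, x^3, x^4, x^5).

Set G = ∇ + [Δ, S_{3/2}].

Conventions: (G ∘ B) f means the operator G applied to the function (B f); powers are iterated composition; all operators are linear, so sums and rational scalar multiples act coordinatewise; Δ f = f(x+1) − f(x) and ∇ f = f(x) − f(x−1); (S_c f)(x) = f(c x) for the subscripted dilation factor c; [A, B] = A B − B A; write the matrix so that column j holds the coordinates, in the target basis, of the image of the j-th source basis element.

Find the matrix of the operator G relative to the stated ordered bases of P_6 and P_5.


image of 1: 0
image of x: 3/2
image of x^2: (7/2)x + 1/4
image of x^3: (51/8)x^2 + (21/8)x + 27/8
image of x^4: (43/4)x^3 + (87/8)x^2 + (73/4)x + 49/16
image of x^5: (565/32)x^4 + (515/16)x^3 + (1015/16)x^2 + (815/32)x + 243/32
image of x^6: (921/32)x^5 + (5115/64)x^4 + (2885/16)x^3 + (7815/64)x^2 + (2091/32)x + 601/64
each image's coordinates form column j of the matrix

the matrix is [[0, 3/2, 1/4, 27/8, 49/16, 243/32, 601/64]; [0, 0, 7/2, 21/8, 73/4, 815/32, 2091/32]; [0, 0, 0, 51/8, 87/8, 1015/16, 7815/64]; [0, 0, 0, 0, 43/4, 515/16, 2885/16]; [0, 0, 0, 0, 0, 565/32, 5115/64]; [0, 0, 0, 0, 0, 0, 921/32]] (rows listed top to bottom)


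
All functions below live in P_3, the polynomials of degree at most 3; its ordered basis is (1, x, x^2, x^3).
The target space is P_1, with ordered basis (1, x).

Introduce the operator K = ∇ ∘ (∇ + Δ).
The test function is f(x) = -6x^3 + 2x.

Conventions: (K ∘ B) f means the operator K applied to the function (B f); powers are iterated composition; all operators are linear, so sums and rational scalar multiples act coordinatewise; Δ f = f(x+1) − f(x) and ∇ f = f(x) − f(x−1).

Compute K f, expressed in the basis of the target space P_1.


the result is g(x) = -72x + 36

∇ f = -18x^2 + 18x - 4
Δ f = -18x^2 - 18x - 4
(∇ + Δ) f = -36x^2 - 8
∇ (∇ + Δ) f = -72x + 36


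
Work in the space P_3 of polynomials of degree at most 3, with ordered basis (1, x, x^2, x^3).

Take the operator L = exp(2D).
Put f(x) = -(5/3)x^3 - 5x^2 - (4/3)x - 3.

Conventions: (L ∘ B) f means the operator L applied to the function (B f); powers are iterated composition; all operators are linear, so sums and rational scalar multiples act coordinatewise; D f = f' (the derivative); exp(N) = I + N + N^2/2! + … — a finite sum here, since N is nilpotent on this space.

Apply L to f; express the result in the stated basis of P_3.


g(x) = -(5/3)x^3 - 15x^2 - (124/3)x - 39

order-1 term: -10x^2 - 20x - 8/3
order-2 term: -20x - 20
order-3 term: -40/3
the series for exp(2D) f terminates at order 3
exp(2D) f = -(5/3)x^3 - 15x^2 - (124/3)x - 39


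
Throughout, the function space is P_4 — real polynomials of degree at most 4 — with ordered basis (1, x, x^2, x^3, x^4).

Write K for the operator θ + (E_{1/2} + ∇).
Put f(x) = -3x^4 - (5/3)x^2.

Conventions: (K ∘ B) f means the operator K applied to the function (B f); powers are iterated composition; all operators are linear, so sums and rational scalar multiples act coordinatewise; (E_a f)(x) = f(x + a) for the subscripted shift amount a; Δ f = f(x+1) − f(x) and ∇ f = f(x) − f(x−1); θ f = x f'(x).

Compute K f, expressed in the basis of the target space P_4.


the result is g(x) = -15x^4 - 18x^3 + (17/2)x^2 - (37/2)x + 65/16

θ f = -12x^4 - (10/3)x^2
E_{1/2} f = -3x^4 - 6x^3 - (37/6)x^2 - (19/6)x - 29/48
∇ f = -12x^3 + 18x^2 - (46/3)x + 14/3
(E_{1/2} + ∇) f = -3x^4 - 18x^3 + (71/6)x^2 - (37/2)x + 65/16
(θ + (E_{1/2} + ∇)) f = -15x^4 - 18x^3 + (17/2)x^2 - (37/2)x + 65/16


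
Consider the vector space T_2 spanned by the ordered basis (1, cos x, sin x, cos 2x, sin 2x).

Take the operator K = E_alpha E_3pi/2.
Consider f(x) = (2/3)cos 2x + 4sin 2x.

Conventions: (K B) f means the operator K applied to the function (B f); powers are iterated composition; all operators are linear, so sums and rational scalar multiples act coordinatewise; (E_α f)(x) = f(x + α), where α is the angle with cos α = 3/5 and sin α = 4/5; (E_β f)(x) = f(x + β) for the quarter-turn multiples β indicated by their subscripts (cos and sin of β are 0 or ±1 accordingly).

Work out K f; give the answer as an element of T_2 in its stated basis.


the image equals g(x) = -(274/75)cos 2x + (44/25)sin 2x

E_3pi/2 f = -(2/3)cos 2x - 4sin 2x
E_alpha E_3pi/2 f = -(274/75)cos 2x + (44/25)sin 2x


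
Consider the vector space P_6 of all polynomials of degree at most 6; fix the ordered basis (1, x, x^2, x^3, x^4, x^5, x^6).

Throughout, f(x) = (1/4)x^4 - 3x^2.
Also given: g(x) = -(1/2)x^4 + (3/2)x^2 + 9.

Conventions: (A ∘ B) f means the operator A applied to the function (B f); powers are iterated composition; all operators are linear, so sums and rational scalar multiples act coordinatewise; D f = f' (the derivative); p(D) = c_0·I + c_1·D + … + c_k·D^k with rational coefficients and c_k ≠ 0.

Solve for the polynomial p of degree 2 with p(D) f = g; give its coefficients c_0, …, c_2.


D^0 f = (1/4)x^4 - 3x^2
D^1 f = x^3 - 6x
D^2 f = 3x^2 - 6
matching coefficients of g against c_0 f + c_1 Df + … from the top degree down determines the c_i
solution: c_0 = -2, c_1 = 0, c_2 = -3/2

p(D) = -2·I − (3/2)·D^2, i.e. c_0 = -2, c_1 = 0, c_2 = -3/2


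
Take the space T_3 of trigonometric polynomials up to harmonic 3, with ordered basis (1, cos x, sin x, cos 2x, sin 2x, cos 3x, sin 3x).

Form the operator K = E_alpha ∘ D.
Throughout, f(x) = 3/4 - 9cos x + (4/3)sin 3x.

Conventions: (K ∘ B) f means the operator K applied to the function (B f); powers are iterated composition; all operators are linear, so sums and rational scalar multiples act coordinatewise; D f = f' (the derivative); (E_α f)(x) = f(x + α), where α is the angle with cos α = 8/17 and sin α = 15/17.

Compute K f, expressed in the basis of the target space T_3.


D f = 9sin x + 4cos 3x
E_alpha D f = (135/17)cos x + (72/17)sin x - (19552/4913)cos 3x + (1980/4913)sin 3x

g(x) = (135/17)cos x + (72/17)sin x - (19552/4913)cos 3x + (1980/4913)sin 3x


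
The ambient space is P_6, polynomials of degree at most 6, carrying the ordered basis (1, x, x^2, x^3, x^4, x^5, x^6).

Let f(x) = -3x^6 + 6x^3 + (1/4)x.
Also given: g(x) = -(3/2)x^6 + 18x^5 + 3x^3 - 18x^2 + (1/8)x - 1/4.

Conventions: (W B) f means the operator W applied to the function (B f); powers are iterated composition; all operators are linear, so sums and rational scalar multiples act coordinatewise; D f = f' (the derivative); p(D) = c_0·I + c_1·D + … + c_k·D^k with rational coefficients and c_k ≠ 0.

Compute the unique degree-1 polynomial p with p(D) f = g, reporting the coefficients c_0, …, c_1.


D^0 f = -3x^6 + 6x^3 + (1/4)x
D^1 f = -18x^5 + 18x^2 + 1/4
matching coefficients of g against c_0 f + c_1 Df + … from the top degree down determines the c_i
solution: c_0 = 1/2, c_1 = -1

c_0 = 1/2, c_1 = -1


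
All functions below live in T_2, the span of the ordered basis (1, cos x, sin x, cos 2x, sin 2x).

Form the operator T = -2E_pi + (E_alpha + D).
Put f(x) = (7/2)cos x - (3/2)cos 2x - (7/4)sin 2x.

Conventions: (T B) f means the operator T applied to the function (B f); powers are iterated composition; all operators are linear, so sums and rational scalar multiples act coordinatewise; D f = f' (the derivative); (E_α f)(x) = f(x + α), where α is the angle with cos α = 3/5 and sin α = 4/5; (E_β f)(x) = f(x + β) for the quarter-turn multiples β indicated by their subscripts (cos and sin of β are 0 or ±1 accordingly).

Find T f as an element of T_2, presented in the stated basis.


E_pi f = -(7/2)cos x - (3/2)cos 2x - (7/4)sin 2x
(-2E_pi) f = 7cos x + 3cos 2x + (7/2)sin 2x
E_alpha f = (21/10)cos x - (14/5)sin x - (63/50)cos 2x + (193/100)sin 2x
D f = -(7/2)sin x - (7/2)cos 2x + 3sin 2x
(E_alpha + D) f = (21/10)cos x - (63/10)sin x - (119/25)cos 2x + (493/100)sin 2x
(-2E_pi + (E_alpha + D)) f = (91/10)cos x - (63/10)sin x - (44/25)cos 2x + (843/100)sin 2x

the result is g(x) = (91/10)cos x - (63/10)sin x - (44/25)cos 2x + (843/100)sin 2x


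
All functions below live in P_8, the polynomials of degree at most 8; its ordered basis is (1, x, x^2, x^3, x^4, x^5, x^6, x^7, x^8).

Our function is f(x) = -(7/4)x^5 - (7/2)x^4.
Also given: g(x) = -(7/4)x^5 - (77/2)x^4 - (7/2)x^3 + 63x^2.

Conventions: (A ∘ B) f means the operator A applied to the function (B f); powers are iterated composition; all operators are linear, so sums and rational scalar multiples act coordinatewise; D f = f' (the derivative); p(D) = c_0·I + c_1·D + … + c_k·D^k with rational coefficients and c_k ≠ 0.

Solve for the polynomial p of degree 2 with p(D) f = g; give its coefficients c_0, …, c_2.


p(D) = I + 4·D − (3/2)·D^2, i.e. c_0 = 1, c_1 = 4, c_2 = -3/2

D^0 f = -(7/4)x^5 - (7/2)x^4
D^1 f = -(35/4)x^4 - 14x^3
D^2 f = -35x^3 - 42x^2
matching coefficients of g against c_0 f + c_1 Df + … from the top degree down determines the c_i
solution: c_0 = 1, c_1 = 4, c_2 = -3/2


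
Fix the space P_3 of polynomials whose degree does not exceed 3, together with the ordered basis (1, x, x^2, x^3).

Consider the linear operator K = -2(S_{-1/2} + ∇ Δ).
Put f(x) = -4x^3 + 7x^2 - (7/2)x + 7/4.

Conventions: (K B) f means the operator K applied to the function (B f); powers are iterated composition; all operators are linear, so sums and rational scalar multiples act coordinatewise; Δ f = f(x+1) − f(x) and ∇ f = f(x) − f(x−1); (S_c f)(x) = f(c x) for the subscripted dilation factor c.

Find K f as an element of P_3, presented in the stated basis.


the result is g(x) = -x^3 - (7/2)x^2 + (89/2)x - 63/2

S_{-1/2} f = (1/2)x^3 + (7/4)x^2 + (7/4)x + 7/4
Δ f = -12x^2 + 2x - 1/2
∇ Δ f = -24x + 14
(S_{-1/2} + ∇ Δ) f = (1/2)x^3 + (7/4)x^2 - (89/4)x + 63/4
(-2(S_{-1/2} + ∇ Δ)) f = -x^3 - (7/2)x^2 + (89/2)x - 63/2


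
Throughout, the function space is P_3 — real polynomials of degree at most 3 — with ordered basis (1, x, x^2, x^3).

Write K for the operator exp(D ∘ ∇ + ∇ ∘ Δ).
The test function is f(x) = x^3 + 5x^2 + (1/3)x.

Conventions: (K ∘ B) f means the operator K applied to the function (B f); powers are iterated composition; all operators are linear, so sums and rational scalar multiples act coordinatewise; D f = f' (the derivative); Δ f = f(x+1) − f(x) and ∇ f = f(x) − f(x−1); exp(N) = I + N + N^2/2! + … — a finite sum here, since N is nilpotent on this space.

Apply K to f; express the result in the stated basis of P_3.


the result is g(x) = x^3 + 5x^2 + (37/3)x + 17

order-1 term: 12x + 17
the series for exp(D ∘ ∇ + ∇ ∘ Δ) f terminates at order 1
exp(D ∘ ∇ + ∇ ∘ Δ) f = x^3 + 5x^2 + (37/3)x + 17


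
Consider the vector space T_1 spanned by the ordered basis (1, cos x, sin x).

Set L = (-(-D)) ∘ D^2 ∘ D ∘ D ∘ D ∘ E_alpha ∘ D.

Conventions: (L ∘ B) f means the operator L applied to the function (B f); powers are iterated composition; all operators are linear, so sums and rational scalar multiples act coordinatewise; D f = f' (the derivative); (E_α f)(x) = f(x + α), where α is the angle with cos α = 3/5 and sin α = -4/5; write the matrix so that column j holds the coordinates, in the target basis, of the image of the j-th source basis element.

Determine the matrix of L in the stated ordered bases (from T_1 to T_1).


the matrix is [[0, 0, 0]; [0, -4/5, -3/5]; [0, 3/5, -4/5]] (rows listed top to bottom)

image of 1: 0
image of cos x: -(4/5)cos x + (3/5)sin x
image of sin x: -(3/5)cos x - (4/5)sin x
each image's coordinates form column j of the matrix


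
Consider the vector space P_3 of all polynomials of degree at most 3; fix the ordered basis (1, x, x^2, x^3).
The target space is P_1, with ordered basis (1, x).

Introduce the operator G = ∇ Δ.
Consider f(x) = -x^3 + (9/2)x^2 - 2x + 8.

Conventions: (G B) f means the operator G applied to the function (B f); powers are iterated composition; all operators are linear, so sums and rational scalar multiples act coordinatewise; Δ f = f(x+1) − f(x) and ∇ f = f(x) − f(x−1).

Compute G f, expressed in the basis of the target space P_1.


g(x) = -6x + 9

Δ f = -3x^2 + 6x + 3/2
∇ Δ f = -6x + 9


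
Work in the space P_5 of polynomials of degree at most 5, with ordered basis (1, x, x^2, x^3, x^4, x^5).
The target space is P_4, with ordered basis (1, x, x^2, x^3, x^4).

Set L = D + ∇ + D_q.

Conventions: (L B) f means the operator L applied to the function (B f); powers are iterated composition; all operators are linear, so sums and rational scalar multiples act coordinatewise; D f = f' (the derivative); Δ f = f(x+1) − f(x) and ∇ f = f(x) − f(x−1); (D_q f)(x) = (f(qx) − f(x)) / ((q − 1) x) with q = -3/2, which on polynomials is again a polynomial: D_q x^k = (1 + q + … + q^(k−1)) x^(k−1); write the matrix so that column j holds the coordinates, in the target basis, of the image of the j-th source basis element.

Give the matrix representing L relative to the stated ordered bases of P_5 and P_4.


the matrix is [[0, 3, -1, 1, -1, 1]; [0, 0, 7/2, -3, 4, -5]; [0, 0, 0, 31/4, -6, 10]; [0, 0, 0, 0, 51/8, -10]; [0, 0, 0, 0, 0, 215/16]] (rows listed top to bottom)

image of 1: 0
image of x: 3
image of x^2: (7/2)x - 1
image of x^3: (31/4)x^2 - 3x + 1
image of x^4: (51/8)x^3 - 6x^2 + 4x - 1
image of x^5: (215/16)x^4 - 10x^3 + 10x^2 - 5x + 1
each image's coordinates form column j of the matrix


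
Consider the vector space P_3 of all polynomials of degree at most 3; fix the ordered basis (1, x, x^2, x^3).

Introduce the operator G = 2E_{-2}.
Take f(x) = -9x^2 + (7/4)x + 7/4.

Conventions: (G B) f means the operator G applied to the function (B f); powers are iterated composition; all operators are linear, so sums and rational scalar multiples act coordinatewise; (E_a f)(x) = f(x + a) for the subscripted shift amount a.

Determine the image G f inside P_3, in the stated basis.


E_{-2} f = -9x^2 + (151/4)x - 151/4
(2E_{-2}) f = -18x^2 + (151/2)x - 151/2

g(x) = -18x^2 + (151/2)x - 151/2


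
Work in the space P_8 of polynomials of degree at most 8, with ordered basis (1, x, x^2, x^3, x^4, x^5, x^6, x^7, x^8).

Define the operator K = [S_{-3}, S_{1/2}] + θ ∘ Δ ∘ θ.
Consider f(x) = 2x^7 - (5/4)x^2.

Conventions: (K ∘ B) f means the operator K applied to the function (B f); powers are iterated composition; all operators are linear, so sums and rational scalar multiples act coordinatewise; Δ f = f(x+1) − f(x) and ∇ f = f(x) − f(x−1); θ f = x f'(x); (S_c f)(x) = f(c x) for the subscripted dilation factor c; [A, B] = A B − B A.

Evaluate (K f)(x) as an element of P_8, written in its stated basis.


S_{1/2} f = (1/64)x^7 - (5/16)x^2
S_{-3} S_{1/2} f = -(2187/64)x^7 - (45/16)x^2
S_{-3} f = -4374x^7 - (45/4)x^2
S_{1/2} S_{-3} f = -(2187/64)x^7 - (45/16)x^2
[S_{-3}, S_{1/2}] f = 0
θ f = 14x^7 - (5/2)x^2
Δ θ f = 98x^6 + 294x^5 + 490x^4 + 490x^3 + 294x^2 + 93x + 23/2
θ Δ θ f = 588x^6 + 1470x^5 + 1960x^4 + 1470x^3 + 588x^2 + 93x
([S_{-3}, S_{1/2}] + θ ∘ Δ ∘ θ) f = 588x^6 + 1470x^5 + 1960x^4 + 1470x^3 + 588x^2 + 93x

the image equals g(x) = 588x^6 + 1470x^5 + 1960x^4 + 1470x^3 + 588x^2 + 93x


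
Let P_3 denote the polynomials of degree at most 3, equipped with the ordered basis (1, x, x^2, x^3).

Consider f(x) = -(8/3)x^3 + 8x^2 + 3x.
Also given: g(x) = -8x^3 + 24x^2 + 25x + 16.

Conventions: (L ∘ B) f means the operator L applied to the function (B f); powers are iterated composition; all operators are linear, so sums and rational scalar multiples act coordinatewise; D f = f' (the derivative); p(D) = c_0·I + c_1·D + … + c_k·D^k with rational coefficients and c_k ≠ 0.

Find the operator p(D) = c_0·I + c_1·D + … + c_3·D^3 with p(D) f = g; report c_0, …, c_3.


D^0 f = -(8/3)x^3 + 8x^2 + 3x
D^1 f = -8x^2 + 16x + 3
D^2 f = -16x + 16
D^3 f = -16
matching coefficients of g against c_0 f + c_1 Df + … from the top degree down determines the c_i
solution: c_0 = 3, c_1 = 0, c_2 = -1, c_3 = -2

p(D) = 3·I − D^2 − 2·D^3, i.e. c_0 = 3, c_1 = 0, c_2 = -1, c_3 = -2


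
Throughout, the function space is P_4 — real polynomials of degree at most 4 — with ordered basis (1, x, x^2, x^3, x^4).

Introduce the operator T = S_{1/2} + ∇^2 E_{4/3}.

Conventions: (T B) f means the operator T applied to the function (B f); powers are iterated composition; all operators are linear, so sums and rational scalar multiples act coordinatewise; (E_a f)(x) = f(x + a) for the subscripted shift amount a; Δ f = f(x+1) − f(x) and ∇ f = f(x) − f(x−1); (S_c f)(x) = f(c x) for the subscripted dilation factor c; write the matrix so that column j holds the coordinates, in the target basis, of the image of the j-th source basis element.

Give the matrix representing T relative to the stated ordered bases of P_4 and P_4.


image of 1: 1
image of x: (1/2)x
image of x^2: (1/4)x^2 + 2
image of x^3: (1/8)x^3 + 6x + 2
image of x^4: (1/16)x^4 + 12x^2 + 8x + 10/3
each image's coordinates form column j of the matrix

the matrix is [[1, 0, 2, 2, 10/3]; [0, 1/2, 0, 6, 8]; [0, 0, 1/4, 0, 12]; [0, 0, 0, 1/8, 0]; [0, 0, 0, 0, 1/16]] (rows listed top to bottom)


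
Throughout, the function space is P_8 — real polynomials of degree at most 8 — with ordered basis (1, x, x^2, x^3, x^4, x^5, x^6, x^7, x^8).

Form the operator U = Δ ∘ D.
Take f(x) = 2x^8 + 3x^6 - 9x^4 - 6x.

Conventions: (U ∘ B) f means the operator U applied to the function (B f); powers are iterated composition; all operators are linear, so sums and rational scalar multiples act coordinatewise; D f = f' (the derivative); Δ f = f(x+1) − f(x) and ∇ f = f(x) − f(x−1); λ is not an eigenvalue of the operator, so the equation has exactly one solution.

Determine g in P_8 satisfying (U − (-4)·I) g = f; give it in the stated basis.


write g with unknown coordinates in the stated basis and equate coefficients in (U − (-4)·I) g = f
solving from the highest basis element down gives g = (1/2)x^8 - (25/4)x^6 - 21x^5 + (77/8)x^4 + (655/4)x^3 + (1611/8)x^2 - (1049/8)x - 397/2
check: U g = 28x^6 + 84x^5 - (95/2)x^4 - 655x^3 - (1611/2)x^2 + (1037/2)x + 794
so U g − (-4)·g = 2x^8 + 3x^6 - 9x^4 - 6x = f ✓

g(x) = (1/2)x^8 - (25/4)x^6 - 21x^5 + (77/8)x^4 + (655/4)x^3 + (1611/8)x^2 - (1049/8)x - 397/2


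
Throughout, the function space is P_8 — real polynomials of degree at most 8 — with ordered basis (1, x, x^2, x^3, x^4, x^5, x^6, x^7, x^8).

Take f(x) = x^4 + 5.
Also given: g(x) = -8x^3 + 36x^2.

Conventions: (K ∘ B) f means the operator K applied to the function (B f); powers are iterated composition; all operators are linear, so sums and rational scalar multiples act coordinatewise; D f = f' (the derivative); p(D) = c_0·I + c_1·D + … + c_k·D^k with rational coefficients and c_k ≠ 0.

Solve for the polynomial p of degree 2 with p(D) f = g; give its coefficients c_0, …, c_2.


c_0 = 0, c_1 = -2, c_2 = 3

D^0 f = x^4 + 5
D^1 f = 4x^3
D^2 f = 12x^2
matching coefficients of g against c_0 f + c_1 Df + … from the top degree down determines the c_i
solution: c_0 = 0, c_1 = -2, c_2 = 3


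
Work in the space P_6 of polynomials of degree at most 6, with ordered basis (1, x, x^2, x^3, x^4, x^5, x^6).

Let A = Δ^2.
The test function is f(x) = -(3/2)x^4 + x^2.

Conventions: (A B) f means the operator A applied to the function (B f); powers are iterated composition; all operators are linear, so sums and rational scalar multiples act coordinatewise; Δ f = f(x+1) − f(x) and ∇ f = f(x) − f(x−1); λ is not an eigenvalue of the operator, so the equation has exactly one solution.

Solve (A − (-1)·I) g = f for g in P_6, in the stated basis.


write g with unknown coordinates in the stated basis and equate coefficients in (A − (-1)·I) g = f
solving from the highest basis element down gives g = -(3/2)x^4 + 19x^2 + 36x - 17
check: A g = -18x^2 - 36x + 17
so A g − (-1)·g = -(3/2)x^4 + x^2 = f ✓

the image equals g(x) = -(3/2)x^4 + 19x^2 + 36x - 17


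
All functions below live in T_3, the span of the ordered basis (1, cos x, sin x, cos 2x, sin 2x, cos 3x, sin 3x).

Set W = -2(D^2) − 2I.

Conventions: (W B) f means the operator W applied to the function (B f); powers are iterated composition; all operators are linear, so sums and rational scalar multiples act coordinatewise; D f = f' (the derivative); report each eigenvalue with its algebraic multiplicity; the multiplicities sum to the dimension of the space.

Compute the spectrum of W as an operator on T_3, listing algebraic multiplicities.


image of 1: -2
image of cos x: 0
image of sin x: 0
image of cos 2x: 6cos 2x
image of sin 2x: 6sin 2x
image of cos 3x: 16cos 3x
image of sin 3x: 16sin 3x
the matrix is diagonal; its diagonal is (-2, 0, 0, 6, 6, 16, 16)
for a triangular matrix the eigenvalues are the diagonal entries, with algebraic multiplicity their repetition count

λ = -2 (multiplicity 1), λ = 0 (multiplicity 2), λ = 6 (multiplicity 2), λ = 16 (multiplicity 2)


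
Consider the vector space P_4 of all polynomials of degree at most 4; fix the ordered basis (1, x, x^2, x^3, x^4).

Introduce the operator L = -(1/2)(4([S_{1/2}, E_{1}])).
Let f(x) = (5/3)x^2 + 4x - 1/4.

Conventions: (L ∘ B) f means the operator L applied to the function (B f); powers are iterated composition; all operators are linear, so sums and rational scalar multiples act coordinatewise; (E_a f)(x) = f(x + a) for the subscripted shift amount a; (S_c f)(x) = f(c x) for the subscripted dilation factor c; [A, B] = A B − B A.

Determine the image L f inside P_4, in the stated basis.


E_{1} f = (5/3)x^2 + (22/3)x + 65/12
S_{1/2} E_{1} f = (5/12)x^2 + (11/3)x + 65/12
S_{1/2} f = (5/12)x^2 + 2x - 1/4
E_{1} S_{1/2} f = (5/12)x^2 + (17/6)x + 13/6
[S_{1/2}, E_{1}] f = (5/6)x + 13/4
(4([S_{1/2}, E_{1}])) f = (10/3)x + 13
(-(1/2)(4([S_{1/2}, E_{1}]))) f = -(5/3)x - 13/2

the image equals g(x) = -(5/3)x - 13/2


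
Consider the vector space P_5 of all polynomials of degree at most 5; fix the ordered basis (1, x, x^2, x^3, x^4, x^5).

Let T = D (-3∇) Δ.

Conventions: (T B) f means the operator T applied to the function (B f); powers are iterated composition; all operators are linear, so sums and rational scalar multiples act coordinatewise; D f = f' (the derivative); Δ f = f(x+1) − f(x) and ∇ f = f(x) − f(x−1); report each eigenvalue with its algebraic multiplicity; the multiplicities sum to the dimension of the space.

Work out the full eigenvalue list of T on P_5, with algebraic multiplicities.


image of 1: 0
image of x: 0
image of x^2: 0
image of x^3: -18
image of x^4: -72x
image of x^5: -180x^2 - 30
the matrix is upper triangular; its diagonal is (0, 0, 0, 0, 0, 0)
for a triangular matrix the eigenvalues are the diagonal entries, with algebraic multiplicity their repetition count

λ = 0 (multiplicity 6)


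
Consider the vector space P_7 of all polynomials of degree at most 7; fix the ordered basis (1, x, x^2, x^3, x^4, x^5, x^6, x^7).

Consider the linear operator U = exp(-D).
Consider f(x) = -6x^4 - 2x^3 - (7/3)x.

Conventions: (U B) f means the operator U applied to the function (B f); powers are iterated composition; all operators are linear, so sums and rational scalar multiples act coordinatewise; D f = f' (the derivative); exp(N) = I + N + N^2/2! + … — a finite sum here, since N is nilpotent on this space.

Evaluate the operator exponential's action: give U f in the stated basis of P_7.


the image equals g(x) = -6x^4 + 22x^3 - 30x^2 + (47/3)x - 5/3

order-1 term: 24x^3 + 6x^2 + 7/3
order-2 term: -36x^2 - 6x
order-3 term: 24x + 2
order-4 term: -6
the series for exp(-D) f terminates at order 4
exp(-D) f = -6x^4 + 22x^3 - 30x^2 + (47/3)x - 5/3


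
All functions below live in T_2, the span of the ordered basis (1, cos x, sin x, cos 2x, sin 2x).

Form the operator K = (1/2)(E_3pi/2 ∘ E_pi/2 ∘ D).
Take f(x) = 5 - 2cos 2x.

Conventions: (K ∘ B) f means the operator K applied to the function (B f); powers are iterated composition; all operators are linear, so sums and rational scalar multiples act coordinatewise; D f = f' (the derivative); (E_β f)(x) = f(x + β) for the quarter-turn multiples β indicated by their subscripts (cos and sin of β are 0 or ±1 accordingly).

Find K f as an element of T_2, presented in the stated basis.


the result is g(x) = 2sin 2x

D f = 4sin 2x
E_pi/2 D f = -4sin 2x
E_3pi/2 E_pi/2 D f = 4sin 2x
((1/2)(E_3pi/2 ∘ E_pi/2 ∘ D)) f = 2sin 2x
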